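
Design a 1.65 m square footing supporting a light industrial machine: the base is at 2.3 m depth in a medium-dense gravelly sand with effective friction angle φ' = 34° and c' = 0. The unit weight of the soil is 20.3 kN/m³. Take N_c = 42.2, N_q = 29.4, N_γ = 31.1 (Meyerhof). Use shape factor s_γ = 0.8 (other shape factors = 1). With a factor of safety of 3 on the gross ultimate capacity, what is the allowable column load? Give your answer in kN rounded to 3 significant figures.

Overburden at base level: q = 20.3 × 2.3 = 46.69 kPa.
Surcharge term q·N_q = 46.69 × 29.4 = 1372.7 kPa; self-weight term 0.5·γ·B·N_γ·s_γ = 0.5 × 20.3 × 1.65 × 31.1 × 0.8 = 416.68 kPa.
q_ult = 1372.7 + 416.68 = 1789.4 kPa.
Gross allowable pressure q_all = 1789.4 / 3 = 596.45 kPa.
Footing area = 2.7225 m², so allowable column load = 596.45 × 2.7225 = 1623.8 kN.

P_all ≈ 1620 kN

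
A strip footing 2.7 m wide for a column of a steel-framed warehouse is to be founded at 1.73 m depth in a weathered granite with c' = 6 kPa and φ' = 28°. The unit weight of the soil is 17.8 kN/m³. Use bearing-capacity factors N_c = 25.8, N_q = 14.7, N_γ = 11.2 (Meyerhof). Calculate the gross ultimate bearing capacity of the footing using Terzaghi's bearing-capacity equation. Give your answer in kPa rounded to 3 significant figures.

Overburden at base level: q = 17.8 × 1.73 = 30.794 kPa.
Cohesion term c·N_c = 6 × 25.8 = 154.8 kPa; surcharge term q·N_q = 30.794 × 14.7 = 452.67 kPa; self-weight term 0.5·γ·B·N_γ = 0.5 × 17.8 × 2.7 × 11.2 = 269.14 kPa.
q_ult = 154.8 + 452.67 + 269.14 = 876.61 kPa.

q_ult ≈ 877 kPa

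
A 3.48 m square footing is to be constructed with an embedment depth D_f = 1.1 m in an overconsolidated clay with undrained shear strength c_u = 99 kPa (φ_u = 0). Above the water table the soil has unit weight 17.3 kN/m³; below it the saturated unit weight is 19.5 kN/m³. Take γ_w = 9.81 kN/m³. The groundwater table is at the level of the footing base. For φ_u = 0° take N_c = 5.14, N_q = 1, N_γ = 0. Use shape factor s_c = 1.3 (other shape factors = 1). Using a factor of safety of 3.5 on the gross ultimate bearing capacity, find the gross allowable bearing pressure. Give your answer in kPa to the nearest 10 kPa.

Overburden at base level: q = 17.3 × 1.1 = 19.03 kPa.
Cohesion term c·N_c·s_c = 99 × 5.14 × 1.3 = 661.52 kPa; surcharge term q·N_q = 19.03 × 1 = 19.03 kPa.
q_ult = 661.52 + 19.03 = 680.55 kPa.
q_all = 680.55 / 3.5 = 194.44 kPa.

q_all ≈ 190 kPa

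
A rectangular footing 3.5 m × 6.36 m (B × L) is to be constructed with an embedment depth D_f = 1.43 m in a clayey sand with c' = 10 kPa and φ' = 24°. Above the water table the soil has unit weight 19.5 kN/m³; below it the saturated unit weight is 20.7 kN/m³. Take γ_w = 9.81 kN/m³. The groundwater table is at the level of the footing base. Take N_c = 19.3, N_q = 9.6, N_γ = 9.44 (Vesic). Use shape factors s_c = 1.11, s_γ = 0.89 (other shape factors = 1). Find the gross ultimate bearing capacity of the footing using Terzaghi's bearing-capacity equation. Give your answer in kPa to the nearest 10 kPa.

q = γ·D_f = 19.5 × 1.43 = 27.885 kPa.
For the ½γBN_γ term take γ' = 20.7 − 9.81 = 10.89 kN/m³ (soil below base is submerged).
c·N_c·s_c = 10 × 19.3 × 1.11 = 214.23 kPa
q·N_q = 27.885 × 9.6 = 267.7 kPa
0.5·γ·B·N_γ·s_γ = 0.5 × 10.89 × 3.5 × 9.44 × 0.89 = 160.11 kPa
q_ult = 214.23 + 267.7 + 160.11 = 642.04 kPa.

q_ult ≈ 640 kPa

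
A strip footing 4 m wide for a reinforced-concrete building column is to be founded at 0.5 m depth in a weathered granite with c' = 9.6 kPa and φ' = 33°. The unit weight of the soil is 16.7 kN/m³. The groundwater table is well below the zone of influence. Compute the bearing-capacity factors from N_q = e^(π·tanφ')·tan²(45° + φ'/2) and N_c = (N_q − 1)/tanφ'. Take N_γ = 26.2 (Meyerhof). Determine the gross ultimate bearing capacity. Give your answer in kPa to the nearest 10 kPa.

tan33° = 0.6494, so N_q = e^(π×0.6494)·tan²(61.5°) = 7.692 × 3.392 = 26.09.
N_c = (26.09 − 1)/tan33° = 38.64.
q = γ·D_f = 16.7 × 0.5 = 8.35 kPa.
c·N_c = 9.6 × 38.638 = 370.93 kPa
q·N_q = 8.35 × 26.092 = 217.87 kPa
0.5·γ·B·N_γ = 0.5 × 16.7 × 4 × 26.2 = 875.08 kPa
q_ult = 370.93 + 217.87 + 875.08 = 1463.9 kPa.

q_ult ≈ 1460 kPa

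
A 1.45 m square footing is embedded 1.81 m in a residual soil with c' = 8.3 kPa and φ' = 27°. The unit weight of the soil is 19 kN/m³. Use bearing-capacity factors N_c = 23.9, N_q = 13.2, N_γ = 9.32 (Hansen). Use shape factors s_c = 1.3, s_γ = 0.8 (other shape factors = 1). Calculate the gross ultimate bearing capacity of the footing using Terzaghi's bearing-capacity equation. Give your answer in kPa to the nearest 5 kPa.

q_ult ≈ 815 kPa

Overburden at base level: q = 19 × 1.81 = 34.39 kPa.
Cohesion term c·N_c·s_c = 8.3 × 23.9 × 1.3 = 257.88 kPa; surcharge term q·N_q = 34.39 × 13.2 = 453.95 kPa; self-weight term 0.5·γ·B·N_γ·s_γ = 0.5 × 19 × 1.45 × 9.32 × 0.8 = 102.71 kPa.
q_ult = 257.88 + 453.95 + 102.71 = 814.54 kPa.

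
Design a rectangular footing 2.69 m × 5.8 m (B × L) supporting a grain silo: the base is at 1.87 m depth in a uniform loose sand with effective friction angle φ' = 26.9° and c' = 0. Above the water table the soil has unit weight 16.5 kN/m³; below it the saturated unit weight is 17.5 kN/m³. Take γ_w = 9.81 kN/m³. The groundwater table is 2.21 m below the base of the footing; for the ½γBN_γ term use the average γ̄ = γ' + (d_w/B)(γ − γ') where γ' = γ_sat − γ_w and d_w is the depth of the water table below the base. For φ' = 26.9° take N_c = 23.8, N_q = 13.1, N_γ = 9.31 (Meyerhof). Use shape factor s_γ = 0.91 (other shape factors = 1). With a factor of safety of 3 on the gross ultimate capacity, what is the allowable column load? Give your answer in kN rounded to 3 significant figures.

P_all ≈ 2990 kN

Overburden at base level: q = 16.5 × 1.87 = 30.855 kPa.
The water table is 2.21 m below the base (< B = 2.69 m), so the ½γBN_γ term uses γ̄ = γ' + (d_w/B)(γ − γ') = 7.69 + (2.21/2.69)(16.5 − 7.69) = 14.928 kN/m³.
Surcharge term q·N_q = 30.855 × 13.1 = 404.2 kPa; self-weight term 0.5·γ·B·N_γ·s_γ = 0.5 × 14.928 × 2.69 × 9.31 × 0.91 = 170.1 kPa.
q_ult = 404.2 + 170.1 = 574.3 kPa.
Gross allowable pressure q_all = 574.3 / 3 = 191.43 kPa.
Footing area = 15.602 m², so allowable column load = 191.43 × 15.602 = 2986.8 kN.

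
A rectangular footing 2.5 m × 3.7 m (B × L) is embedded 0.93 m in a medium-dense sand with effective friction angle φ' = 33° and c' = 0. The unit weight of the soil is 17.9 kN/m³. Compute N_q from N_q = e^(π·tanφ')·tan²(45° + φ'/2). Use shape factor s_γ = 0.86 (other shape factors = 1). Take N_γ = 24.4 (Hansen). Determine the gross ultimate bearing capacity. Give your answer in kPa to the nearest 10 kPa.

tan33° = 0.6494, so N_q = e^(π×0.6494)·tan²(61.5°) = 7.692 × 3.392 = 26.09.
Overburden at base level: q = 17.9 × 0.93 = 16.647 kPa.
Surcharge term q·N_q = 16.647 × 26.092 = 434.35 kPa; self-weight term 0.5·γ·B·N_γ·s_γ = 0.5 × 17.9 × 2.5 × 24.4 × 0.86 = 469.52 kPa.
q_ult = 434.35 + 469.52 = 903.87 kPa.

q_ult ≈ 900 kPa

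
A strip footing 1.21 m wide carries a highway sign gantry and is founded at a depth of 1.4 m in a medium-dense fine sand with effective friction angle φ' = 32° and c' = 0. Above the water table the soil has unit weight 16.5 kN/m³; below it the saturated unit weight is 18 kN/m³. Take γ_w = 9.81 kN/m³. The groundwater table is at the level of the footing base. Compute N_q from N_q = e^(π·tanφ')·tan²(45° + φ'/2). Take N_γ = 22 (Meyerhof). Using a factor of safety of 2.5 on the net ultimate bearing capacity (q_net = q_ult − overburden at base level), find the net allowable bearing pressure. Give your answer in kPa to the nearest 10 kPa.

N_q = e^(π·tan32°)·tan²(61°) = 23.18.
Overburden at base level: q = 16.5 × 1.4 = 23.1 kPa.
Below the base the soil is submerged, so the ½γBN_γ term uses γ' = 18 − 9.81 = 8.19 kN/m³.
Surcharge term q·N_q = 23.1 × 23.177 = 535.38 kPa; self-weight term 0.5·γ·B·N_γ = 0.5 × 8.19 × 1.21 × 22 = 109.01 kPa.
q_ult = 535.38 + 109.01 = 644.39 kPa.
q_net = 644.39 − 23.1 = 621.29 kPa.
q_all(net) = 621.29 / 2.5 = 248.52 kPa.

q_all(net) ≈ 250 kPa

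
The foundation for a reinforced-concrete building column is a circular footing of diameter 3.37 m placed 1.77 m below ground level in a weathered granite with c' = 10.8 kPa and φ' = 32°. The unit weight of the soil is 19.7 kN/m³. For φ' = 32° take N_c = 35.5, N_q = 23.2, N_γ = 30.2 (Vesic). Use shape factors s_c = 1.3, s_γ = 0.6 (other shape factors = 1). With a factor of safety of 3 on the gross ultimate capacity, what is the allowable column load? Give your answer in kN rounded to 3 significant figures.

q = γ·D_f = 19.7 × 1.77 = 34.869 kPa.
c·N_c·s_c = 10.8 × 35.5 × 1.3 = 498.42 kPa
q·N_q = 34.869 × 23.2 = 808.96 kPa
0.5·γ·B·N_γ·s_γ = 0.5 × 19.7 × 3.37 × 30.2 × 0.6 = 601.48 kPa
q_ult = 498.42 + 808.96 + 601.48 = 1908.9 kPa.
Gross allowable pressure q_all = 1908.9 / 3 = 636.29 kPa.
Footing area = 8.9197 m², so allowable column load = 636.29 × 8.9197 = 5675.5 kN.

P_all ≈ 5680 kN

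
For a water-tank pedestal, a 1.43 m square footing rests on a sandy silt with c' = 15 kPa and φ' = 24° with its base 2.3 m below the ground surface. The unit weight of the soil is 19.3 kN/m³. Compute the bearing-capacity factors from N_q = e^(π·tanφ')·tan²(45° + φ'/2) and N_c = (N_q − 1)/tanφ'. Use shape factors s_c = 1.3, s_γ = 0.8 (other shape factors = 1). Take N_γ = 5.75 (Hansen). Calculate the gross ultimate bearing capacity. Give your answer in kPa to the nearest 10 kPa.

tan24° = 0.4452, so N_q = e^(π×0.4452)·tan²(57°) = 4.05 × 2.371 = 9.6.
N_c = (9.6 − 1)/tan24° = 19.32.
q = γ·D_f = 19.3 × 2.3 = 44.39 kPa.
c·N_c·s_c = 15 × 19.324 × 1.3 = 376.81 kPa
q·N_q = 44.39 × 9.6034 = 426.29 kPa
0.5·γ·B·N_γ·s_γ = 0.5 × 19.3 × 1.43 × 5.75 × 0.8 = 63.478 kPa
q_ult = 376.81 + 426.29 + 63.478 = 866.58 kPa.

q_ult ≈ 870 kPa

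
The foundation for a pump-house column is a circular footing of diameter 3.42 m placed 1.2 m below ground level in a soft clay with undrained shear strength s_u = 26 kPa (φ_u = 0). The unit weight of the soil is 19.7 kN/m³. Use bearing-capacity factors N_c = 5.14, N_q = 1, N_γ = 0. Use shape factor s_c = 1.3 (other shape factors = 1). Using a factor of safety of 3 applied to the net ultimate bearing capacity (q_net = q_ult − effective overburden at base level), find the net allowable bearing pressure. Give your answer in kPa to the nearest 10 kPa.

Overburden at base level: q = 19.7 × 1.2 = 23.64 kPa.
Cohesion term c·N_c·s_c = 26 × 5.14 × 1.3 = 173.73 kPa; surcharge term q·N_q = 23.64 × 1 = 23.64 kPa.
q_ult = 173.73 + 23.64 = 197.37 kPa.
Net ultimate: q_net = 197.37 − 23.64 = 173.73 kPa.
q_all(net) = 173.73 / 3 = 57.911 kPa.

q_all(net) ≈ 60 kPa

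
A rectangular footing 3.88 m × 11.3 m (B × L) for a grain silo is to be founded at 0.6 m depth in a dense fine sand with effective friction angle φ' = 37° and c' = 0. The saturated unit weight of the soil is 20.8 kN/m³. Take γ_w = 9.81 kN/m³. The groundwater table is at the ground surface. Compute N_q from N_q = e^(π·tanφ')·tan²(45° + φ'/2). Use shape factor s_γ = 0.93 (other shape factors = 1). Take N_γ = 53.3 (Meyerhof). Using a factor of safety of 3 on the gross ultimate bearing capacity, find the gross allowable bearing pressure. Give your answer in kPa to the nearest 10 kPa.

q_all ≈ 450 kPa

N_q = e^(π·tan37°)·tan²(63.5°) = 42.92.
Water table at ground surface, so effective unit weight γ' = 20.8 − 9.81 = 10.99 kN/m³ is used throughout; overburden q = 10.99 × 0.6 = 6.594 kPa; the same γ' applies in the ½γBN_γ term.
Surcharge term q·N_q = 6.594 × 42.92 = 283.01 kPa; self-weight term 0.5·γ·B·N_γ·s_γ = 0.5 × 10.99 × 3.88 × 53.3 × 0.93 = 1056.8 kPa.
q_ult = 283.01 + 1056.8 = 1339.9 kPa.
q_all = 1339.9 / 3 = 446.62 kPa.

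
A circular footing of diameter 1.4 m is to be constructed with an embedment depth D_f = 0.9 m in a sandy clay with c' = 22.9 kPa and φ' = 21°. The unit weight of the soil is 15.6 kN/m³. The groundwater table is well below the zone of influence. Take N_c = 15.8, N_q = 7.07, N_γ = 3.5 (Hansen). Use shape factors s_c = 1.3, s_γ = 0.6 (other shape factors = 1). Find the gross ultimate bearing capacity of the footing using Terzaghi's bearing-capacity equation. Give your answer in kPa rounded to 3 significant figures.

q_ult ≈ 593 kPa

q = γ·D_f = 15.6 × 0.9 = 14.04 kPa.
c·N_c·s_c = 22.9 × 15.8 × 1.3 = 470.37 kPa
q·N_q = 14.04 × 7.07 = 99.263 kPa
0.5·γ·B·N_γ·s_γ = 0.5 × 15.6 × 1.4 × 3.5 × 0.6 = 22.932 kPa
q_ult = 470.37 + 99.263 + 22.932 = 592.56 kPa.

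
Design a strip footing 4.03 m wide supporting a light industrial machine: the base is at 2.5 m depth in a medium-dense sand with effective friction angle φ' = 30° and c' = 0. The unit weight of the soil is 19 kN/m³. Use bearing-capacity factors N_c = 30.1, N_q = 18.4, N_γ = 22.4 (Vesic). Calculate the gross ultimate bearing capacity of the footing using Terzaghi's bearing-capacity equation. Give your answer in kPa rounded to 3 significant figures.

q_ult ≈ 1730 kPa

q = γ·D_f = 19 × 2.5 = 47.5 kPa.
q·N_q = 47.5 × 18.4 = 874 kPa
0.5·γ·B·N_γ = 0.5 × 19 × 4.03 × 22.4 = 857.58 kPa
q_ult = 874 + 857.58 = 1731.6 kPa.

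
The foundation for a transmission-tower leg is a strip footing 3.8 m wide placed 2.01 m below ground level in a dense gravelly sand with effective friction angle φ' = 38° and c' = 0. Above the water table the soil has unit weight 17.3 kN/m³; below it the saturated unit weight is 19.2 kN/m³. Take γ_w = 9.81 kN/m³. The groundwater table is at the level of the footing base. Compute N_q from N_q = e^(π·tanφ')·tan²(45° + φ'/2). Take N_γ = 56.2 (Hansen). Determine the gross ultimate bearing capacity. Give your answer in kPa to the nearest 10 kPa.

q_ult ≈ 2700 kPa

tan38° = 0.7813, so N_q = e^(π×0.7813)·tan²(64°) = 11.64 × 4.204 = 48.93.
q = γ·D_f = 17.3 × 2.01 = 34.773 kPa.
For the ½γBN_γ term take γ' = 19.2 − 9.81 = 9.39 kN/m³ (soil below base is submerged).
q·N_q = 34.773 × 48.933 = 1701.6 kPa
0.5·γ·B·N_γ = 0.5 × 9.39 × 3.8 × 56.2 = 1002.7 kPa
q_ult = 1701.6 + 1002.7 = 2704.2 kPa.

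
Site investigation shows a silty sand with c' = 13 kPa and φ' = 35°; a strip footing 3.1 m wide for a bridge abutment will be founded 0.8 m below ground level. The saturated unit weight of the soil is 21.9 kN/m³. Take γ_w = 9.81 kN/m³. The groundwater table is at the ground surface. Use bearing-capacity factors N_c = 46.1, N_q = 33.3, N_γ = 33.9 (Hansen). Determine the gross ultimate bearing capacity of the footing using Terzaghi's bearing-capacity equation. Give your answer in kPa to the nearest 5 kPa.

With the water table at the surface the whole profile is submerged: γ' = 21.9 − 9.81 = 12.09 kN/m³, so q = γ'·D_f = 9.672 kPa; the same γ' applies in the ½γBN_γ term.
q_ult = c·N_c + q·N_q + 0.5·γ·B·N_γ
     = 13 × 46.1 + 9.672 × 33.3 + 0.5 × 12.09 × 3.1 × 33.9
     = 599.3 + 322.08 + 635.27 = 1556.6 kPa.

q_ult ≈ 1555 kPa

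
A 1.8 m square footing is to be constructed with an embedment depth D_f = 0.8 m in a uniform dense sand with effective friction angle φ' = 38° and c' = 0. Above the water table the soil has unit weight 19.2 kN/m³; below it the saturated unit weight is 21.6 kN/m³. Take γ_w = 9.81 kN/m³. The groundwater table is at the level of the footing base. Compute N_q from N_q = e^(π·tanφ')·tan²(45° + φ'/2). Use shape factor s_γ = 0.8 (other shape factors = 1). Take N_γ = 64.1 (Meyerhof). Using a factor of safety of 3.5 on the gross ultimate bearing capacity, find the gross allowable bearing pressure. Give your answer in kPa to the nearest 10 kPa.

q_all ≈ 370 kPa

N_q = e^(π·tan38°)·tan²(64°) = 48.93.
q = γ·D_f = 19.2 × 0.8 = 15.36 kPa.
For the ½γBN_γ term take γ' = 21.6 − 9.81 = 11.79 kN/m³ (soil below base is submerged).
q·N_q = 15.36 × 48.933 = 751.61 kPa
0.5·γ·B·N_γ·s_γ = 0.5 × 11.79 × 1.8 × 64.1 × 0.8 = 544.13 kPa
q_ult = 751.61 + 544.13 = 1295.7 kPa.
q_all = 1295.7 / 3.5 = 370.21 kPa.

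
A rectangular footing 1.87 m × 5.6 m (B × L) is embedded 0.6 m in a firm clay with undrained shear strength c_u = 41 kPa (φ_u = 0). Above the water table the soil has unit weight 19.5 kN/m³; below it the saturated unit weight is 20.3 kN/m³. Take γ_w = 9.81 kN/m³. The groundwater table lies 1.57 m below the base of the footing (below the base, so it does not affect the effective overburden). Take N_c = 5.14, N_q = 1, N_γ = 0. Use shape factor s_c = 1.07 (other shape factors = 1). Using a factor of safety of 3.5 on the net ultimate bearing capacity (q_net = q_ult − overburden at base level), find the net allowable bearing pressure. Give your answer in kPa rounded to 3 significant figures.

q = γ·D_f = 19.5 × 0.6 = 11.7 kPa.
c·N_c·s_c = 41 × 5.14 × 1.07 = 225.49 kPa
q·N_q = 11.7 × 1 = 11.7 kPa
q_ult = 225.49 + 11.7 = 237.19 kPa.
q_net = 237.19 − 11.7 = 225.49 kPa.
q_all(net) = 225.49 / 3.5 = 64.426 kPa.

q_all(net) ≈ 64.4 kPa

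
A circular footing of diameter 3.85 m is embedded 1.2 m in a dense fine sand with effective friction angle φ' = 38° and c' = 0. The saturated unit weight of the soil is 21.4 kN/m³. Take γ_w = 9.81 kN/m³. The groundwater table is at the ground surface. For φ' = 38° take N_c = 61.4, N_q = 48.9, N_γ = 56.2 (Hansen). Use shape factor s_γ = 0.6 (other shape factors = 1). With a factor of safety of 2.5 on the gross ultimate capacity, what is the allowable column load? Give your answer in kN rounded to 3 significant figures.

P_all ≈ 6670 kN

γ' = 21.4 − 9.81 = 11.59 kN/m³ (submerged throughout). q = 11.59 × 1.2 = 13.908 kPa; the same γ' applies in the ½γBN_γ term.
q·N_q = 13.908 × 48.9 = 680.1 kPa
0.5·γ·B·N_γ·s_γ = 0.5 × 11.59 × 3.85 × 56.2 × 0.6 = 752.32 kPa
q_ult = 680.1 + 752.32 = 1432.4 kPa.
Gross allowable pressure q_all = 1432.4 / 2.5 = 572.97 kPa.
Footing area = 11.6416 m², so allowable column load = 572.97 × 11.6416 = 6670.3 kN.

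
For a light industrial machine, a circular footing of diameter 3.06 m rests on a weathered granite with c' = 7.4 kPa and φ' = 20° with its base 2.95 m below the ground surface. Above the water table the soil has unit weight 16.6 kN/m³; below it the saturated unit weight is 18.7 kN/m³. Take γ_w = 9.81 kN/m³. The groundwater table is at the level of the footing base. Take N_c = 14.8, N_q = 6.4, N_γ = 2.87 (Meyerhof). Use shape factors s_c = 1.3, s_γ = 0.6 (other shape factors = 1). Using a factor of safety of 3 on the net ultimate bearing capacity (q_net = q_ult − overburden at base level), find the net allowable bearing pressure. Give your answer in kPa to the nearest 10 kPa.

q_all(net) ≈ 140 kPa

Effective surcharge at the founding depth q = γ·D_f = 16.6 × 2.95 = 48.97 kPa.
The water table coincides with the base, so in the self-weight term γ → γ' = 8.89 kN/m³.
q_ult = c·N_c·s_c + q·N_q + 0.5·γ·B·N_γ·s_γ
     = 7.4 × 14.8 × 1.3 + 48.97 × 6.4 + 0.5 × 8.89 × 3.06 × 2.87 × 0.6
     = 142.38 + 313.41 + 23.422 = 479.21 kPa.
q_net = 479.21 − 48.97 = 430.24 kPa.
q_all(net) = 430.24 / 3 = 143.41 kPa.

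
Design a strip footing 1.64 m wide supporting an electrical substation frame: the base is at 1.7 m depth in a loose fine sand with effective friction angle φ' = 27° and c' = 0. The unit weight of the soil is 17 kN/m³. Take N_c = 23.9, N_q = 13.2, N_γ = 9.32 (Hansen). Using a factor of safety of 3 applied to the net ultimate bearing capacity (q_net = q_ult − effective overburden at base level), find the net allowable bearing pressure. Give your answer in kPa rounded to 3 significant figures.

q = γ·D_f = 17 × 1.7 = 28.9 kPa.
q·N_q = 28.9 × 13.2 = 381.48 kPa
0.5·γ·B·N_γ = 0.5 × 17 × 1.64 × 9.32 = 129.92 kPa
q_ult = 381.48 + 129.92 = 511.4 kPa.
Net ultimate: q_net = 511.4 − 28.9 = 482.5 kPa.
q_all(net) = 482.5 / 3 = 160.83 kPa.

q_all(net) ≈ 161 kPa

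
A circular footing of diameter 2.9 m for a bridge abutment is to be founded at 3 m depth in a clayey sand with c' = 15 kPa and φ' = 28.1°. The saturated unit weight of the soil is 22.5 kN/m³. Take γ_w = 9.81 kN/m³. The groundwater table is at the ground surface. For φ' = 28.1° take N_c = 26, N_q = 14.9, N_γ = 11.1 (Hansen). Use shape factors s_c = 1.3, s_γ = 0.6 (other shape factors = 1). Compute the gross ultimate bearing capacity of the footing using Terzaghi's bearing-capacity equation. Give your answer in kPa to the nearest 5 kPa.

γ' = 22.5 − 9.81 = 12.69 kN/m³ (submerged throughout). q = 12.69 × 3 = 38.07 kPa; the same γ' applies in the ½γBN_γ term.
c·N_c·s_c = 15 × 26 × 1.3 = 507 kPa
q·N_q = 38.07 × 14.9 = 567.24 kPa
0.5·γ·B·N_γ·s_γ = 0.5 × 12.69 × 2.9 × 11.1 × 0.6 = 122.55 kPa
q_ult = 507 + 567.24 + 122.55 = 1196.8 kPa.

q_ult ≈ 1195 kPa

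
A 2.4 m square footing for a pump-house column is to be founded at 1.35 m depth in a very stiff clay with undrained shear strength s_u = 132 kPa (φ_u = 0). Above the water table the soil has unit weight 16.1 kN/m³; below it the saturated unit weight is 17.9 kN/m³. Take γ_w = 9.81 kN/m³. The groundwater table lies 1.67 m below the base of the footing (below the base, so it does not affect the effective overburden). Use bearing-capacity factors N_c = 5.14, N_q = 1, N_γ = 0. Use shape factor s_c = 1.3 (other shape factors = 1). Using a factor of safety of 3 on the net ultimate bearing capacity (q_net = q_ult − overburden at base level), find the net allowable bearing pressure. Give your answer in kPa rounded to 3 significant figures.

q = γ·D_f = 16.1 × 1.35 = 21.735 kPa.
c·N_c·s_c = 132 × 5.14 × 1.3 = 882.02 kPa
q·N_q = 21.735 × 1 = 21.735 kPa
q_ult = 882.02 + 21.735 = 903.76 kPa.
q_net = 903.76 − 21.735 = 882.02 kPa.
q_all(net) = 882.02 / 3 = 294.01 kPa.

q_all(net) ≈ 294 kPa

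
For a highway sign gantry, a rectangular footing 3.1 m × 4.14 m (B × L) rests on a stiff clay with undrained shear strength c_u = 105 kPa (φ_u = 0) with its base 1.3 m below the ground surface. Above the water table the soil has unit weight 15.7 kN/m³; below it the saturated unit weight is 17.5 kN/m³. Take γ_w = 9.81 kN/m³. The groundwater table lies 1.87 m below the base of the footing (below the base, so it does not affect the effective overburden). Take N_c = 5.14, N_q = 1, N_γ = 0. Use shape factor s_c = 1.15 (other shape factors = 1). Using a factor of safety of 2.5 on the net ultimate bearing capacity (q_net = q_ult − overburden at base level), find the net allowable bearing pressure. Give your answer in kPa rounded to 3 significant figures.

q = γ·D_f = 15.7 × 1.3 = 20.41 kPa.
c·N_c·s_c = 105 × 5.14 × 1.15 = 620.65 kPa
q·N_q = 20.41 × 1 = 20.41 kPa
q_ult = 620.65 + 20.41 = 641.06 kPa.
q_net = 641.06 − 20.41 = 620.65 kPa.
q_all(net) = 620.65 / 2.5 = 248.26 kPa.

q_all(net) ≈ 248 kPa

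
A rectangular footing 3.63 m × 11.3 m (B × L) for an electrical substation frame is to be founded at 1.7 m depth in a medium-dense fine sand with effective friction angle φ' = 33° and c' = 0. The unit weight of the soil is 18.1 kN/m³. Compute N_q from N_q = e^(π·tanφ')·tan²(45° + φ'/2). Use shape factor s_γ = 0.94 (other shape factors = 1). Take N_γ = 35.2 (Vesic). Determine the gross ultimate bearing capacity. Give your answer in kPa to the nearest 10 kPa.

q_ult ≈ 1890 kPa

tan33° = 0.6494, so N_q = e^(π×0.6494)·tan²(61.5°) = 7.692 × 3.392 = 26.09.
q = γ·D_f = 18.1 × 1.7 = 30.77 kPa.
q·N_q = 30.77 × 26.092 = 802.85 kPa
0.5·γ·B·N_γ·s_γ = 0.5 × 18.1 × 3.63 × 35.2 × 0.94 = 1087 kPa
q_ult = 802.85 + 1087 = 1889.8 kPa.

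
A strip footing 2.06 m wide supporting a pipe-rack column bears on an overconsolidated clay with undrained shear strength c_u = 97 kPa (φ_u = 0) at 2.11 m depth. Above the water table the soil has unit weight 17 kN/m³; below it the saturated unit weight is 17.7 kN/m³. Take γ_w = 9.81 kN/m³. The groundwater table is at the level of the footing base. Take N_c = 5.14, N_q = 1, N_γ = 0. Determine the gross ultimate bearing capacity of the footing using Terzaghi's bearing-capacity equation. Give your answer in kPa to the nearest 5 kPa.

q_ult ≈ 535 kPa

q = γ·D_f = 17 × 2.11 = 35.87 kPa.
c·N_c = 97 × 5.14 = 498.58 kPa
q·N_q = 35.87 × 1 = 35.87 kPa
q_ult = 498.58 + 35.87 = 534.45 kPa.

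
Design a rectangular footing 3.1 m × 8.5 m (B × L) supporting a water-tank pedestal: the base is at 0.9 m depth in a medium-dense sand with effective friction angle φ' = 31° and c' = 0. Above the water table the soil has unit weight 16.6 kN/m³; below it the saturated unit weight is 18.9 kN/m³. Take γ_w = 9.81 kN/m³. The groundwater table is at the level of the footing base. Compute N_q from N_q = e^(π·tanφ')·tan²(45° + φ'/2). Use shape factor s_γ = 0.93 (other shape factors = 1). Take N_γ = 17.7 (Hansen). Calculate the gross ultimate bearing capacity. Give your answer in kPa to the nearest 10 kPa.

q_ult ≈ 540 kPa

tan31° = 0.6009, so N_q = e^(π×0.6009)·tan²(60.5°) = 6.604 × 3.124 = 20.63.
q = γ·D_f = 16.6 × 0.9 = 14.94 kPa.
For the ½γBN_γ term take γ' = 18.9 − 9.81 = 9.09 kN/m³ (soil below base is submerged).
q·N_q = 14.94 × 20.631 = 308.22 kPa
0.5·γ·B·N_γ·s_γ = 0.5 × 9.09 × 3.1 × 17.7 × 0.93 = 231.93 kPa
q_ult = 308.22 + 231.93 = 540.15 kPa.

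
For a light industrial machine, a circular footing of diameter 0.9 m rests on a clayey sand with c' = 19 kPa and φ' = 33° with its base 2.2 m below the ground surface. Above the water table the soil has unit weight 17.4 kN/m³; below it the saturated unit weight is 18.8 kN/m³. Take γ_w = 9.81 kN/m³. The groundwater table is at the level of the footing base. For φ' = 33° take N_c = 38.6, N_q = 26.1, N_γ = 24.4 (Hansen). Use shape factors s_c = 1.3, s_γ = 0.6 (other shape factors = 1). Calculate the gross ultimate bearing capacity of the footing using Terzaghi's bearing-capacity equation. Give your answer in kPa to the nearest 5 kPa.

q_ult ≈ 2010 kPa

Effective surcharge at the founding depth q = γ·D_f = 17.4 × 2.2 = 38.28 kPa.
The water table coincides with the base, so in the self-weight term γ → γ' = 8.99 kN/m³.
q_ult = c·N_c·s_c + q·N_q + 0.5·γ·B·N_γ·s_γ
     = 19 × 38.6 × 1.3 + 38.28 × 26.1 + 0.5 × 8.99 × 0.9 × 24.4 × 0.6
     = 953.42 + 999.11 + 59.226 = 2011.8 kPa.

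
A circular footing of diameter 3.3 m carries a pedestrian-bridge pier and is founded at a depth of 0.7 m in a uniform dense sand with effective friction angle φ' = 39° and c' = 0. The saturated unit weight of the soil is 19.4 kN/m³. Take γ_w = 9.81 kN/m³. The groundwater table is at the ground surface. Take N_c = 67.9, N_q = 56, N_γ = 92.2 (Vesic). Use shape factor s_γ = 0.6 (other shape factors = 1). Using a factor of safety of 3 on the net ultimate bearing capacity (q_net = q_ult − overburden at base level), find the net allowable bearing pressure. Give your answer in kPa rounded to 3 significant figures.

q_all(net) ≈ 415 kPa

Water table at ground surface, so effective unit weight γ' = 19.4 − 9.81 = 9.59 kN/m³ is used throughout; overburden q = 9.59 × 0.7 = 6.713 kPa; the same γ' applies in the ½γBN_γ term.
Surcharge term q·N_q = 6.713 × 56 = 375.93 kPa; self-weight term 0.5·γ·B·N_γ·s_γ = 0.5 × 9.59 × 3.3 × 92.2 × 0.6 = 875.36 kPa.
q_ult = 375.93 + 875.36 = 1251.3 kPa.
q_net = 1251.3 − 6.713 = 1244.6 kPa.
q_all(net) = 1244.6 / 3 = 414.86 kPa.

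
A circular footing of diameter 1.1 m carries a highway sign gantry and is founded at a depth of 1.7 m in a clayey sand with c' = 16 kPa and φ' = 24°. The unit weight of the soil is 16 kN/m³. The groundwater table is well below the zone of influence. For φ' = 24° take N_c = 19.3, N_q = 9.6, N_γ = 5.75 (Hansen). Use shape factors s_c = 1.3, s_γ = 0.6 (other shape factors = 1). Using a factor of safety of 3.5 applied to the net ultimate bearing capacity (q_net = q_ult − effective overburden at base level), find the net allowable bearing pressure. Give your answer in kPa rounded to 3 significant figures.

Effective surcharge at the founding depth q = γ·D_f = 16 × 1.7 = 27.2 kPa.
q_ult = c·N_c·s_c + q·N_q + 0.5·γ·B·N_γ·s_γ
     = 16 × 19.3 × 1.3 + 27.2 × 9.6 + 0.5 × 16 × 1.1 × 5.75 × 0.6
     = 401.44 + 261.12 + 30.36 = 692.92 kPa.
Net ultimate: q_net = 692.92 − 27.2 = 665.72 kPa.
q_all(net) = 665.72 / 3.5 = 190.21 kPa.

q_all(net) ≈ 190 kPa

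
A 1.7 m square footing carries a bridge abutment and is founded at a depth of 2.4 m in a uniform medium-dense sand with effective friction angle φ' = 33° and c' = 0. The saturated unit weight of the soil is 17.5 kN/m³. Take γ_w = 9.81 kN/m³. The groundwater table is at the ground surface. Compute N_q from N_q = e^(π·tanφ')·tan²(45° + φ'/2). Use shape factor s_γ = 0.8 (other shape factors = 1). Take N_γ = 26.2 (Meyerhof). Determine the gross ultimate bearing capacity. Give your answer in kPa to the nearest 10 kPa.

q_ult ≈ 620 kPa

tan33° = 0.6494, so N_q = e^(π×0.6494)·tan²(61.5°) = 7.692 × 3.392 = 26.09.
Water table at ground surface, so effective unit weight γ' = 17.5 − 9.81 = 7.69 kN/m³ is used throughout; overburden q = 7.69 × 2.4 = 18.456 kPa; the same γ' applies in the ½γBN_γ term.
Surcharge term q·N_q = 18.456 × 26.092 = 481.55 kPa; self-weight term 0.5·γ·B·N_γ·s_γ = 0.5 × 7.69 × 1.7 × 26.2 × 0.8 = 137.01 kPa.
q_ult = 481.55 + 137.01 = 618.56 kPa.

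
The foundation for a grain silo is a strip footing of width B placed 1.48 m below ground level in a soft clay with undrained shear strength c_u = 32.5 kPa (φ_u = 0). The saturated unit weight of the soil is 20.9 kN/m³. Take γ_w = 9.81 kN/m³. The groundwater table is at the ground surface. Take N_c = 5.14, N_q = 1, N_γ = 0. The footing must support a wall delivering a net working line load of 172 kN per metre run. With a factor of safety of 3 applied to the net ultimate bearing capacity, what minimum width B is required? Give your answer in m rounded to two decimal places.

γ' = 20.9 − 9.81 = 11.09 kN/m³ (submerged throughout). q = 11.09 × 1.48 = 16.413 kPa.
c·N_c = 32.5 × 5.14 = 167.05 kPa
q·N_q = 16.413 × 1 = 16.413 kPa
q_ult = 167.05 + 16.413 = 183.46 kPa.
For φ = 0 the ½γBN_γ term vanishes, so q_ult is independent of B. q_net = 183.46 − 16.413 = 167.05 kPa; q_all(net) = 167.05/3 = 55.683 kPa.
Required width B = w / q_all(net) = 172 / 55.683 = 3.089 m.

B = 3.09 m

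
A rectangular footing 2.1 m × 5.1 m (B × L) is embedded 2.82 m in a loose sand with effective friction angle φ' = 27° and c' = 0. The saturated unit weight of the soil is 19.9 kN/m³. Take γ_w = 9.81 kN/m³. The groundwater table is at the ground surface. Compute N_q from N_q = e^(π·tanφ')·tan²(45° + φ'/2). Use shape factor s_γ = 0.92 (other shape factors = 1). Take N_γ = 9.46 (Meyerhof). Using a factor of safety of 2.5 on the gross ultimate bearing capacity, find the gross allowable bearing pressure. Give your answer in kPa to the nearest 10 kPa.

q_all ≈ 190 kPa

N_q = e^(π·tan27°)·tan²(58.5°) = 13.2.
Water table at ground surface, so effective unit weight γ' = 19.9 − 9.81 = 10.09 kN/m³ is used throughout; overburden q = 10.09 × 2.82 = 28.454 kPa; the same γ' applies in the ½γBN_γ term.
Surcharge term q·N_q = 28.454 × 13.199 = 375.57 kPa; self-weight term 0.5·γ·B·N_γ·s_γ = 0.5 × 10.09 × 2.1 × 9.46 × 0.92 = 92.206 kPa.
q_ult = 375.57 + 92.206 = 467.77 kPa.
q_all = 467.77 / 2.5 = 187.11 kPa.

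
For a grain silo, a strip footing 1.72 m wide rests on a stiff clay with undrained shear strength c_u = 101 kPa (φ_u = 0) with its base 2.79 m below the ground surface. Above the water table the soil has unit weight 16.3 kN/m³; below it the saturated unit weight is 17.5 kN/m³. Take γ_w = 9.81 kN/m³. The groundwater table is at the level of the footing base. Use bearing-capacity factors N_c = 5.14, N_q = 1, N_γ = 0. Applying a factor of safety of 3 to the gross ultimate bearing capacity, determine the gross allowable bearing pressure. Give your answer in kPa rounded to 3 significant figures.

Overburden at base level: q = 16.3 × 2.79 = 45.477 kPa.
Cohesion term c·N_c = 101 × 5.14 = 519.14 kPa; surcharge term q·N_q = 45.477 × 1 = 45.477 kPa.
q_ult = 519.14 + 45.477 = 564.62 kPa.
q_all = q_ult / FS = 564.62 / 3 = 188.21 kPa.

q_all ≈ 188 kPa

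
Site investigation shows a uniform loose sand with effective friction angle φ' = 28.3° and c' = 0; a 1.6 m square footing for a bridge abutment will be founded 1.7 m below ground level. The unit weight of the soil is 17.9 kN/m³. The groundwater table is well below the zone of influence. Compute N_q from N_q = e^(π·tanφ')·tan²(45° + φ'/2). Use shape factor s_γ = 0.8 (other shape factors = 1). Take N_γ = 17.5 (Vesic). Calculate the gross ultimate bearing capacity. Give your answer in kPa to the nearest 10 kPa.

tan28.3° = 0.5384, so N_q = e^(π×0.5384)·tan²(59.15°) = 5.428 × 2.803 = 15.21.
Overburden at base level: q = 17.9 × 1.7 = 30.43 kPa.
Surcharge term q·N_q = 30.43 × 15.214 = 462.97 kPa; self-weight term 0.5·γ·B·N_γ·s_γ = 0.5 × 17.9 × 1.6 × 17.5 × 0.8 = 200.48 kPa.
q_ult = 462.97 + 200.48 = 663.45 kPa.

q_ult ≈ 660 kPa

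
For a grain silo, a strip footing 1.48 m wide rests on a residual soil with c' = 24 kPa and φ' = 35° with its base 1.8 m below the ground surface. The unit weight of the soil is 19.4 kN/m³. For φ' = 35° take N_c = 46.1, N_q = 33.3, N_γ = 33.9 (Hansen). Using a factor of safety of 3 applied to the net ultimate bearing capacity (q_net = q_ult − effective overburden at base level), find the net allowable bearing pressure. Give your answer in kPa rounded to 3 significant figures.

q_all(net) ≈ 907 kPa

Overburden at base level: q = 19.4 × 1.8 = 34.92 kPa.
Cohesion term c·N_c = 24 × 46.1 = 1106.4 kPa; surcharge term q·N_q = 34.92 × 33.3 = 1162.8 kPa; self-weight term 0.5·γ·B·N_γ = 0.5 × 19.4 × 1.48 × 33.9 = 486.67 kPa.
q_ult = 1106.4 + 1162.8 + 486.67 = 2755.9 kPa.
Net ultimate: q_net = 2755.9 − 34.92 = 2721 kPa.
q_all(net) = 2721 / 3 = 906.99 kPa.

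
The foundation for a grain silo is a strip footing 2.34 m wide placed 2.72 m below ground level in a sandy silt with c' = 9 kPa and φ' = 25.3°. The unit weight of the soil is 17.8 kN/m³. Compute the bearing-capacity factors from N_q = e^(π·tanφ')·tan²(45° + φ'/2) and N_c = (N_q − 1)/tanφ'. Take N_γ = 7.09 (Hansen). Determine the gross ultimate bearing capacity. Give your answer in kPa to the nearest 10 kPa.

tan25.3° = 0.4727, so N_q = e^(π×0.4727)·tan²(57.65°) = 4.415 × 2.493 = 11.
N_c = (11 − 1)/tan25.3° = 21.17.
q = γ·D_f = 17.8 × 2.72 = 48.416 kPa.
c·N_c = 9 × 21.166 = 190.49 kPa
q·N_q = 48.416 × 11.005 = 532.81 kPa
0.5·γ·B·N_γ = 0.5 × 17.8 × 2.34 × 7.09 = 147.66 kPa
q_ult = 190.49 + 532.81 + 147.66 = 870.96 kPa.

q_ult ≈ 870 kPa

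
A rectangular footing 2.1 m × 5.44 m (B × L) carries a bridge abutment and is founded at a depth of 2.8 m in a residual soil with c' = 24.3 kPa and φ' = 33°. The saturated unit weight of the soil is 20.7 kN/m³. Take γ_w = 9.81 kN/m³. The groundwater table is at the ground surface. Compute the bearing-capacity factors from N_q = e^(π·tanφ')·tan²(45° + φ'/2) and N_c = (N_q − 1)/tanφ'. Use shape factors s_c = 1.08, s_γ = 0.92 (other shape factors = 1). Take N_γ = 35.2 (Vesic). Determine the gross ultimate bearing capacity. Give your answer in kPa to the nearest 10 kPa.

q_ult ≈ 2180 kPa

tan33° = 0.6494, so N_q = e^(π×0.6494)·tan²(61.5°) = 7.692 × 3.392 = 26.09.
N_c = (26.09 − 1)/tan33° = 38.64.
γ' = 20.7 − 9.81 = 10.89 kN/m³ (submerged throughout). q = 10.89 × 2.8 = 30.492 kPa; the same γ' applies in the ½γBN_γ term.
c·N_c·s_c = 24.3 × 38.638 × 1.08 = 1014 kPa
q·N_q = 30.492 × 26.092 = 795.6 kPa
0.5·γ·B·N_γ·s_γ = 0.5 × 10.89 × 2.1 × 35.2 × 0.92 = 370.29 kPa
q_ult = 1014 + 795.6 + 370.29 = 2179.9 kPa.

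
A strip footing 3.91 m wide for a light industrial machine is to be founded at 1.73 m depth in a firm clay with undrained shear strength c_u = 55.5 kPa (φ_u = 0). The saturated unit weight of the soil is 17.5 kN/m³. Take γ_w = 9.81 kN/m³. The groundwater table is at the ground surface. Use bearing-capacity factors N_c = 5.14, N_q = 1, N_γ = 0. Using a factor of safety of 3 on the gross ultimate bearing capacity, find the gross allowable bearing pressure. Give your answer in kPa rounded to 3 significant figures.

q_all ≈ 99.5 kPa

Water table at ground surface, so effective unit weight γ' = 17.5 − 9.81 = 7.69 kN/m³ is used throughout; overburden q = 7.69 × 1.73 = 13.304 kPa.
Cohesion term c·N_c = 55.5 × 5.14 = 285.27 kPa; surcharge term q·N_q = 13.304 × 1 = 13.304 kPa.
q_ult = 285.27 + 13.304 = 298.57 kPa.
q_all = 298.57 / 3 = 99.525 kPa.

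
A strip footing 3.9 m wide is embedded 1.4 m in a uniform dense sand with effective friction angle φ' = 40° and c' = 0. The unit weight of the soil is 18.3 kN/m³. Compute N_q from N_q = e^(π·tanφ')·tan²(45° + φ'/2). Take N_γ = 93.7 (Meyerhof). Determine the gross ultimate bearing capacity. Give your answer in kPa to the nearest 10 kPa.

tan40° = 0.8391, so N_q = e^(π×0.8391)·tan²(65°) = 13.959 × 4.599 = 64.2.
Overburden at base level: q = 18.3 × 1.4 = 25.62 kPa.
Surcharge term q·N_q = 25.62 × 64.195 = 1644.7 kPa; self-weight term 0.5·γ·B·N_γ = 0.5 × 18.3 × 3.9 × 93.7 = 3343.7 kPa.
q_ult = 1644.7 + 3343.7 = 4988.4 kPa.

q_ult ≈ 4990 kPa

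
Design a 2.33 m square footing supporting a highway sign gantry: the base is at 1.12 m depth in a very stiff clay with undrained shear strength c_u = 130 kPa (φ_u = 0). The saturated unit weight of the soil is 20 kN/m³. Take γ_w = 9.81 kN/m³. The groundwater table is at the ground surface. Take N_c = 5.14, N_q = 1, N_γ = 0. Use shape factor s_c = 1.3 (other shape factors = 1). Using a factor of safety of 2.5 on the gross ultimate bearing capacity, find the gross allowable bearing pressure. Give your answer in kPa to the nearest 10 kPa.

q_all ≈ 350 kPa

Water table at ground surface, so effective unit weight γ' = 20 − 9.81 = 10.19 kN/m³ is used throughout; overburden q = 10.19 × 1.12 = 11.413 kPa.
Cohesion term c·N_c·s_c = 130 × 5.14 × 1.3 = 868.66 kPa; surcharge term q·N_q = 11.413 × 1 = 11.413 kPa.
q_ult = 868.66 + 11.413 = 880.07 kPa.
q_all = 880.07 / 2.5 = 352.03 kPa.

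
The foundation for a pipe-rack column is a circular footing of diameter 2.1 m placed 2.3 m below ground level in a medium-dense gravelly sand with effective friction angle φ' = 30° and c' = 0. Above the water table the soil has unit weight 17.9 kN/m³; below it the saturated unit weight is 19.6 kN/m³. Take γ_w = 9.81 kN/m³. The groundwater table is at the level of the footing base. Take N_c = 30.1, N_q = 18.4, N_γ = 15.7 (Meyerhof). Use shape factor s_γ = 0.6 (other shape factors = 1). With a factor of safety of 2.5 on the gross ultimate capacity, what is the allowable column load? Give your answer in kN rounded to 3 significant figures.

P_all ≈ 1180 kN

Overburden at base level: q = 17.9 × 2.3 = 41.17 kPa.
Below the base the soil is submerged, so the ½γBN_γ term uses γ' = 19.6 − 9.81 = 9.79 kN/m³.
Surcharge term q·N_q = 41.17 × 18.4 = 757.53 kPa; self-weight term 0.5·γ·B·N_γ·s_γ = 0.5 × 9.79 × 2.1 × 15.7 × 0.6 = 96.833 kPa.
q_ult = 757.53 + 96.833 = 854.36 kPa.
Gross allowable pressure q_all = 854.36 / 2.5 = 341.74 kPa.
Footing area = 3.4636 m², so allowable column load = 341.74 × 3.4636 = 1183.7 kN.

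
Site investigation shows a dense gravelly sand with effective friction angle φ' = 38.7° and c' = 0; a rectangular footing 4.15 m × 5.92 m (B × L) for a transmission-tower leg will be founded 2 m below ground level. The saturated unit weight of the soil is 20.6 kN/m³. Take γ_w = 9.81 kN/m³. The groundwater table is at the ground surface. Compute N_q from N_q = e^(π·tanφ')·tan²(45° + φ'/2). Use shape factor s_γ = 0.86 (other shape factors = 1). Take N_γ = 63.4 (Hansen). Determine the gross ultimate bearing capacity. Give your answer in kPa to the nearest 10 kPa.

tan38.7° = 0.8012, so N_q = e^(π×0.8012)·tan²(64.35°) = 12.39 × 4.337 = 53.73.
γ' = 20.6 − 9.81 = 10.79 kN/m³ (submerged throughout). q = 10.79 × 2 = 21.58 kPa; the same γ' applies in the ½γBN_γ term.
q·N_q = 21.58 × 53.733 = 1159.6 kPa
0.5·γ·B·N_γ·s_γ = 0.5 × 10.79 × 4.15 × 63.4 × 0.86 = 1220.8 kPa
q_ult = 1159.6 + 1220.8 = 2380.3 kPa.

q_ult ≈ 2380 kPa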